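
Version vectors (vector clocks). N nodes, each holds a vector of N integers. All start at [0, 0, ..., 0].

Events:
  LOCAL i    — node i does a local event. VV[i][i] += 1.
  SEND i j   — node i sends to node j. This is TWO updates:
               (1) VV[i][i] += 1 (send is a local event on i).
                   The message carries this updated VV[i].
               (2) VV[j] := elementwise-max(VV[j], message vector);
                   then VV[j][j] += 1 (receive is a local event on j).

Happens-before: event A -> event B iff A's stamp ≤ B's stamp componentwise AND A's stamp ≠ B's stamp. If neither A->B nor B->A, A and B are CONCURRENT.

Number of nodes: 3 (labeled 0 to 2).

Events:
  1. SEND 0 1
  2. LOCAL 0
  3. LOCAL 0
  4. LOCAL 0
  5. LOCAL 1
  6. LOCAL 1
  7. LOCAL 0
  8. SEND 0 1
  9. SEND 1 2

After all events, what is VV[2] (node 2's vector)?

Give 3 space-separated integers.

Answer: 6 5 1

Derivation:
Initial: VV[0]=[0, 0, 0]
Initial: VV[1]=[0, 0, 0]
Initial: VV[2]=[0, 0, 0]
Event 1: SEND 0->1: VV[0][0]++ -> VV[0]=[1, 0, 0], msg_vec=[1, 0, 0]; VV[1]=max(VV[1],msg_vec) then VV[1][1]++ -> VV[1]=[1, 1, 0]
Event 2: LOCAL 0: VV[0][0]++ -> VV[0]=[2, 0, 0]
Event 3: LOCAL 0: VV[0][0]++ -> VV[0]=[3, 0, 0]
Event 4: LOCAL 0: VV[0][0]++ -> VV[0]=[4, 0, 0]
Event 5: LOCAL 1: VV[1][1]++ -> VV[1]=[1, 2, 0]
Event 6: LOCAL 1: VV[1][1]++ -> VV[1]=[1, 3, 0]
Event 7: LOCAL 0: VV[0][0]++ -> VV[0]=[5, 0, 0]
Event 8: SEND 0->1: VV[0][0]++ -> VV[0]=[6, 0, 0], msg_vec=[6, 0, 0]; VV[1]=max(VV[1],msg_vec) then VV[1][1]++ -> VV[1]=[6, 4, 0]
Event 9: SEND 1->2: VV[1][1]++ -> VV[1]=[6, 5, 0], msg_vec=[6, 5, 0]; VV[2]=max(VV[2],msg_vec) then VV[2][2]++ -> VV[2]=[6, 5, 1]
Final vectors: VV[0]=[6, 0, 0]; VV[1]=[6, 5, 0]; VV[2]=[6, 5, 1]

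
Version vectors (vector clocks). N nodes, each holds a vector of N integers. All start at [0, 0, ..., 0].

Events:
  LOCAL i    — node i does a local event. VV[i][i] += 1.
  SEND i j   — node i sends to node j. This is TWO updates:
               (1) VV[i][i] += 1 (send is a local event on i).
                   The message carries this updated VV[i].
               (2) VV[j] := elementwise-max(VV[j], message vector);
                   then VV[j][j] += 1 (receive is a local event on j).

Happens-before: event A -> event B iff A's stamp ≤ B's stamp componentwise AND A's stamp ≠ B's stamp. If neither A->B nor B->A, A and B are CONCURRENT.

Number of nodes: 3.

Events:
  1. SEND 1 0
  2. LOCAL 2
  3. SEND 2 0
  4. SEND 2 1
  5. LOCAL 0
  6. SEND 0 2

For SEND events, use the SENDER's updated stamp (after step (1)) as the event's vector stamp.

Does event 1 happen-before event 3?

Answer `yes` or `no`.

Initial: VV[0]=[0, 0, 0]
Initial: VV[1]=[0, 0, 0]
Initial: VV[2]=[0, 0, 0]
Event 1: SEND 1->0: VV[1][1]++ -> VV[1]=[0, 1, 0], msg_vec=[0, 1, 0]; VV[0]=max(VV[0],msg_vec) then VV[0][0]++ -> VV[0]=[1, 1, 0]
Event 2: LOCAL 2: VV[2][2]++ -> VV[2]=[0, 0, 1]
Event 3: SEND 2->0: VV[2][2]++ -> VV[2]=[0, 0, 2], msg_vec=[0, 0, 2]; VV[0]=max(VV[0],msg_vec) then VV[0][0]++ -> VV[0]=[2, 1, 2]
Event 4: SEND 2->1: VV[2][2]++ -> VV[2]=[0, 0, 3], msg_vec=[0, 0, 3]; VV[1]=max(VV[1],msg_vec) then VV[1][1]++ -> VV[1]=[0, 2, 3]
Event 5: LOCAL 0: VV[0][0]++ -> VV[0]=[3, 1, 2]
Event 6: SEND 0->2: VV[0][0]++ -> VV[0]=[4, 1, 2], msg_vec=[4, 1, 2]; VV[2]=max(VV[2],msg_vec) then VV[2][2]++ -> VV[2]=[4, 1, 4]
Event 1 stamp: [0, 1, 0]
Event 3 stamp: [0, 0, 2]
[0, 1, 0] <= [0, 0, 2]? False. Equal? False. Happens-before: False

Answer: no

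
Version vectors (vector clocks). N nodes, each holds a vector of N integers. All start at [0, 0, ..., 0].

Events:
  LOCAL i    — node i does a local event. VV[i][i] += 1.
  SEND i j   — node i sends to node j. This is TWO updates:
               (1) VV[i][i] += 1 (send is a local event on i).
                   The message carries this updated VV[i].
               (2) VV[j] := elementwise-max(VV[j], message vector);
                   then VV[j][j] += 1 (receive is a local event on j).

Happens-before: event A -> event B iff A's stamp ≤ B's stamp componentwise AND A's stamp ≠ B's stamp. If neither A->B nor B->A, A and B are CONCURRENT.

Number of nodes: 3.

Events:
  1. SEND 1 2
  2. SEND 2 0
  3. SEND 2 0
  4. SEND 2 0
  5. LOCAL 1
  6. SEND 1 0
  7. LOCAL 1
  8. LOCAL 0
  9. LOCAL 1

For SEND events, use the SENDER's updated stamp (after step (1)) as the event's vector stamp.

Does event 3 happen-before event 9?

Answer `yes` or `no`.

Initial: VV[0]=[0, 0, 0]
Initial: VV[1]=[0, 0, 0]
Initial: VV[2]=[0, 0, 0]
Event 1: SEND 1->2: VV[1][1]++ -> VV[1]=[0, 1, 0], msg_vec=[0, 1, 0]; VV[2]=max(VV[2],msg_vec) then VV[2][2]++ -> VV[2]=[0, 1, 1]
Event 2: SEND 2->0: VV[2][2]++ -> VV[2]=[0, 1, 2], msg_vec=[0, 1, 2]; VV[0]=max(VV[0],msg_vec) then VV[0][0]++ -> VV[0]=[1, 1, 2]
Event 3: SEND 2->0: VV[2][2]++ -> VV[2]=[0, 1, 3], msg_vec=[0, 1, 3]; VV[0]=max(VV[0],msg_vec) then VV[0][0]++ -> VV[0]=[2, 1, 3]
Event 4: SEND 2->0: VV[2][2]++ -> VV[2]=[0, 1, 4], msg_vec=[0, 1, 4]; VV[0]=max(VV[0],msg_vec) then VV[0][0]++ -> VV[0]=[3, 1, 4]
Event 5: LOCAL 1: VV[1][1]++ -> VV[1]=[0, 2, 0]
Event 6: SEND 1->0: VV[1][1]++ -> VV[1]=[0, 3, 0], msg_vec=[0, 3, 0]; VV[0]=max(VV[0],msg_vec) then VV[0][0]++ -> VV[0]=[4, 3, 4]
Event 7: LOCAL 1: VV[1][1]++ -> VV[1]=[0, 4, 0]
Event 8: LOCAL 0: VV[0][0]++ -> VV[0]=[5, 3, 4]
Event 9: LOCAL 1: VV[1][1]++ -> VV[1]=[0, 5, 0]
Event 3 stamp: [0, 1, 3]
Event 9 stamp: [0, 5, 0]
[0, 1, 3] <= [0, 5, 0]? False. Equal? False. Happens-before: False

Answer: no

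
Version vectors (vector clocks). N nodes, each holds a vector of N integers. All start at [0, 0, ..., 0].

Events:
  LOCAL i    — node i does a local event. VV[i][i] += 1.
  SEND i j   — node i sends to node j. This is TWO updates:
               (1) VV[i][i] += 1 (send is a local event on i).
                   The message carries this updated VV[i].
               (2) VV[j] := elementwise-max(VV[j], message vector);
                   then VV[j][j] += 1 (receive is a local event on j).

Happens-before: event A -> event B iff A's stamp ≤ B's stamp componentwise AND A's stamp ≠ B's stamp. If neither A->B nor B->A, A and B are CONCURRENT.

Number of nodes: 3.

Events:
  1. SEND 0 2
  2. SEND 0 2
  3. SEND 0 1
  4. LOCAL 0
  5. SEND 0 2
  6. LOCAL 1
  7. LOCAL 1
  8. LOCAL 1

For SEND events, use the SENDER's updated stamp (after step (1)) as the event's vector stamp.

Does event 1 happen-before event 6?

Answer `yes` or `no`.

Initial: VV[0]=[0, 0, 0]
Initial: VV[1]=[0, 0, 0]
Initial: VV[2]=[0, 0, 0]
Event 1: SEND 0->2: VV[0][0]++ -> VV[0]=[1, 0, 0], msg_vec=[1, 0, 0]; VV[2]=max(VV[2],msg_vec) then VV[2][2]++ -> VV[2]=[1, 0, 1]
Event 2: SEND 0->2: VV[0][0]++ -> VV[0]=[2, 0, 0], msg_vec=[2, 0, 0]; VV[2]=max(VV[2],msg_vec) then VV[2][2]++ -> VV[2]=[2, 0, 2]
Event 3: SEND 0->1: VV[0][0]++ -> VV[0]=[3, 0, 0], msg_vec=[3, 0, 0]; VV[1]=max(VV[1],msg_vec) then VV[1][1]++ -> VV[1]=[3, 1, 0]
Event 4: LOCAL 0: VV[0][0]++ -> VV[0]=[4, 0, 0]
Event 5: SEND 0->2: VV[0][0]++ -> VV[0]=[5, 0, 0], msg_vec=[5, 0, 0]; VV[2]=max(VV[2],msg_vec) then VV[2][2]++ -> VV[2]=[5, 0, 3]
Event 6: LOCAL 1: VV[1][1]++ -> VV[1]=[3, 2, 0]
Event 7: LOCAL 1: VV[1][1]++ -> VV[1]=[3, 3, 0]
Event 8: LOCAL 1: VV[1][1]++ -> VV[1]=[3, 4, 0]
Event 1 stamp: [1, 0, 0]
Event 6 stamp: [3, 2, 0]
[1, 0, 0] <= [3, 2, 0]? True. Equal? False. Happens-before: True

Answer: yes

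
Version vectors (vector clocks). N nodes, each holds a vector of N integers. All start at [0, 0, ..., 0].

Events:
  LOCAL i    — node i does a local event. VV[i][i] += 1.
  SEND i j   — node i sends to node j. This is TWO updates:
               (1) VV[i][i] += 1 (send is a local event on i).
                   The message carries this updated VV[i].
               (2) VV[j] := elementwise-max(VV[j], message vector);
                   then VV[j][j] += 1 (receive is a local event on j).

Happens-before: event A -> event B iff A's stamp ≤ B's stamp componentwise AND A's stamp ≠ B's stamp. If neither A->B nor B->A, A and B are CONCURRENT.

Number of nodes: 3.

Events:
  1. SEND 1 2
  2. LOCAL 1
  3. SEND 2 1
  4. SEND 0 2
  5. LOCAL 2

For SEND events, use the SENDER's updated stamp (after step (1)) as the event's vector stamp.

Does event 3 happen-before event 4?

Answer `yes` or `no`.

Answer: no

Derivation:
Initial: VV[0]=[0, 0, 0]
Initial: VV[1]=[0, 0, 0]
Initial: VV[2]=[0, 0, 0]
Event 1: SEND 1->2: VV[1][1]++ -> VV[1]=[0, 1, 0], msg_vec=[0, 1, 0]; VV[2]=max(VV[2],msg_vec) then VV[2][2]++ -> VV[2]=[0, 1, 1]
Event 2: LOCAL 1: VV[1][1]++ -> VV[1]=[0, 2, 0]
Event 3: SEND 2->1: VV[2][2]++ -> VV[2]=[0, 1, 2], msg_vec=[0, 1, 2]; VV[1]=max(VV[1],msg_vec) then VV[1][1]++ -> VV[1]=[0, 3, 2]
Event 4: SEND 0->2: VV[0][0]++ -> VV[0]=[1, 0, 0], msg_vec=[1, 0, 0]; VV[2]=max(VV[2],msg_vec) then VV[2][2]++ -> VV[2]=[1, 1, 3]
Event 5: LOCAL 2: VV[2][2]++ -> VV[2]=[1, 1, 4]
Event 3 stamp: [0, 1, 2]
Event 4 stamp: [1, 0, 0]
[0, 1, 2] <= [1, 0, 0]? False. Equal? False. Happens-before: False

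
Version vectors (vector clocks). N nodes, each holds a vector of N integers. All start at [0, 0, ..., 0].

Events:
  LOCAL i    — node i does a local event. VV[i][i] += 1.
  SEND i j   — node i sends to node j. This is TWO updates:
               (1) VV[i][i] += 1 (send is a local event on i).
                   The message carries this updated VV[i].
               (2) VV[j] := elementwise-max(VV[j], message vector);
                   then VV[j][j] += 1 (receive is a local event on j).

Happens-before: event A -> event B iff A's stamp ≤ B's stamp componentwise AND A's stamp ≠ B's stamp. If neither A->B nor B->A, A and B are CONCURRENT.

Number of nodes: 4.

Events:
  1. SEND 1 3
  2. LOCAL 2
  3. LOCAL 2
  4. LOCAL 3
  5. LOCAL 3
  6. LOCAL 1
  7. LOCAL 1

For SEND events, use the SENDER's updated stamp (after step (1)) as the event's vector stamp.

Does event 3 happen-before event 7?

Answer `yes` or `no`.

Answer: no

Derivation:
Initial: VV[0]=[0, 0, 0, 0]
Initial: VV[1]=[0, 0, 0, 0]
Initial: VV[2]=[0, 0, 0, 0]
Initial: VV[3]=[0, 0, 0, 0]
Event 1: SEND 1->3: VV[1][1]++ -> VV[1]=[0, 1, 0, 0], msg_vec=[0, 1, 0, 0]; VV[3]=max(VV[3],msg_vec) then VV[3][3]++ -> VV[3]=[0, 1, 0, 1]
Event 2: LOCAL 2: VV[2][2]++ -> VV[2]=[0, 0, 1, 0]
Event 3: LOCAL 2: VV[2][2]++ -> VV[2]=[0, 0, 2, 0]
Event 4: LOCAL 3: VV[3][3]++ -> VV[3]=[0, 1, 0, 2]
Event 5: LOCAL 3: VV[3][3]++ -> VV[3]=[0, 1, 0, 3]
Event 6: LOCAL 1: VV[1][1]++ -> VV[1]=[0, 2, 0, 0]
Event 7: LOCAL 1: VV[1][1]++ -> VV[1]=[0, 3, 0, 0]
Event 3 stamp: [0, 0, 2, 0]
Event 7 stamp: [0, 3, 0, 0]
[0, 0, 2, 0] <= [0, 3, 0, 0]? False. Equal? False. Happens-before: False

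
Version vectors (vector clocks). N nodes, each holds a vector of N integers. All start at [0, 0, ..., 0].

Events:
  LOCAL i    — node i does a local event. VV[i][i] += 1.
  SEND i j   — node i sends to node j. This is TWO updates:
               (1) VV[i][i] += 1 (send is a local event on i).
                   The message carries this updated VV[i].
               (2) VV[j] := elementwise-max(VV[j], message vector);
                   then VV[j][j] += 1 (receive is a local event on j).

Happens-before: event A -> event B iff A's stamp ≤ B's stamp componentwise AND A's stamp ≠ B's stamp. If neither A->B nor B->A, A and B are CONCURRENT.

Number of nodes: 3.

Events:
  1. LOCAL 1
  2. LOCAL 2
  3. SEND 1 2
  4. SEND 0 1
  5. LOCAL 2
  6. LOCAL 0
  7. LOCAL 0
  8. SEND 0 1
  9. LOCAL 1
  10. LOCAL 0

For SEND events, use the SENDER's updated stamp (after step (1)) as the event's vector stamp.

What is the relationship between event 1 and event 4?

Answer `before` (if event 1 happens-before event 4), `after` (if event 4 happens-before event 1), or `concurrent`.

Answer: concurrent

Derivation:
Initial: VV[0]=[0, 0, 0]
Initial: VV[1]=[0, 0, 0]
Initial: VV[2]=[0, 0, 0]
Event 1: LOCAL 1: VV[1][1]++ -> VV[1]=[0, 1, 0]
Event 2: LOCAL 2: VV[2][2]++ -> VV[2]=[0, 0, 1]
Event 3: SEND 1->2: VV[1][1]++ -> VV[1]=[0, 2, 0], msg_vec=[0, 2, 0]; VV[2]=max(VV[2],msg_vec) then VV[2][2]++ -> VV[2]=[0, 2, 2]
Event 4: SEND 0->1: VV[0][0]++ -> VV[0]=[1, 0, 0], msg_vec=[1, 0, 0]; VV[1]=max(VV[1],msg_vec) then VV[1][1]++ -> VV[1]=[1, 3, 0]
Event 5: LOCAL 2: VV[2][2]++ -> VV[2]=[0, 2, 3]
Event 6: LOCAL 0: VV[0][0]++ -> VV[0]=[2, 0, 0]
Event 7: LOCAL 0: VV[0][0]++ -> VV[0]=[3, 0, 0]
Event 8: SEND 0->1: VV[0][0]++ -> VV[0]=[4, 0, 0], msg_vec=[4, 0, 0]; VV[1]=max(VV[1],msg_vec) then VV[1][1]++ -> VV[1]=[4, 4, 0]
Event 9: LOCAL 1: VV[1][1]++ -> VV[1]=[4, 5, 0]
Event 10: LOCAL 0: VV[0][0]++ -> VV[0]=[5, 0, 0]
Event 1 stamp: [0, 1, 0]
Event 4 stamp: [1, 0, 0]
[0, 1, 0] <= [1, 0, 0]? False
[1, 0, 0] <= [0, 1, 0]? False
Relation: concurrent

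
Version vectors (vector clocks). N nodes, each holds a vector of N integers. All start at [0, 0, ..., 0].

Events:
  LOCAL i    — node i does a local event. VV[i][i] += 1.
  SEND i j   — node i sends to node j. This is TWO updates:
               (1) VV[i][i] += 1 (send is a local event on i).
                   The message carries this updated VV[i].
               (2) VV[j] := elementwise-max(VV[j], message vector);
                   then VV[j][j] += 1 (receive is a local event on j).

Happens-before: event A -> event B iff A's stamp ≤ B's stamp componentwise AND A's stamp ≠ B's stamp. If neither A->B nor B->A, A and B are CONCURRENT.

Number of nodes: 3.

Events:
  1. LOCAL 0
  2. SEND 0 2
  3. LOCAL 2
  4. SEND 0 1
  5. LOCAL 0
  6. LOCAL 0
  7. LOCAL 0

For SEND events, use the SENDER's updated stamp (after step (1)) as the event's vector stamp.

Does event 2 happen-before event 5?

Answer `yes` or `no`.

Answer: yes

Derivation:
Initial: VV[0]=[0, 0, 0]
Initial: VV[1]=[0, 0, 0]
Initial: VV[2]=[0, 0, 0]
Event 1: LOCAL 0: VV[0][0]++ -> VV[0]=[1, 0, 0]
Event 2: SEND 0->2: VV[0][0]++ -> VV[0]=[2, 0, 0], msg_vec=[2, 0, 0]; VV[2]=max(VV[2],msg_vec) then VV[2][2]++ -> VV[2]=[2, 0, 1]
Event 3: LOCAL 2: VV[2][2]++ -> VV[2]=[2, 0, 2]
Event 4: SEND 0->1: VV[0][0]++ -> VV[0]=[3, 0, 0], msg_vec=[3, 0, 0]; VV[1]=max(VV[1],msg_vec) then VV[1][1]++ -> VV[1]=[3, 1, 0]
Event 5: LOCAL 0: VV[0][0]++ -> VV[0]=[4, 0, 0]
Event 6: LOCAL 0: VV[0][0]++ -> VV[0]=[5, 0, 0]
Event 7: LOCAL 0: VV[0][0]++ -> VV[0]=[6, 0, 0]
Event 2 stamp: [2, 0, 0]
Event 5 stamp: [4, 0, 0]
[2, 0, 0] <= [4, 0, 0]? True. Equal? False. Happens-before: True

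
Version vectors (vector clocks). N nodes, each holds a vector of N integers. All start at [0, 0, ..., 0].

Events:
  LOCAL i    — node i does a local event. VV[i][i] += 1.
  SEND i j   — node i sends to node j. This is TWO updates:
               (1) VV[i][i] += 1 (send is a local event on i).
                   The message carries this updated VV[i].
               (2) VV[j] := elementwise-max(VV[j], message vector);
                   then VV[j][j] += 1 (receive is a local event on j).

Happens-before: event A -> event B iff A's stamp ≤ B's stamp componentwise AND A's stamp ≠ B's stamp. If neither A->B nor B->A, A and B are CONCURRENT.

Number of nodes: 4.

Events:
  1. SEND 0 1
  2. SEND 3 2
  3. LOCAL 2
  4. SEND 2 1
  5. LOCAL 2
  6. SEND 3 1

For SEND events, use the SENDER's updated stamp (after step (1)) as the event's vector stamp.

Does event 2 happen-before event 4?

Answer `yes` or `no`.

Answer: yes

Derivation:
Initial: VV[0]=[0, 0, 0, 0]
Initial: VV[1]=[0, 0, 0, 0]
Initial: VV[2]=[0, 0, 0, 0]
Initial: VV[3]=[0, 0, 0, 0]
Event 1: SEND 0->1: VV[0][0]++ -> VV[0]=[1, 0, 0, 0], msg_vec=[1, 0, 0, 0]; VV[1]=max(VV[1],msg_vec) then VV[1][1]++ -> VV[1]=[1, 1, 0, 0]
Event 2: SEND 3->2: VV[3][3]++ -> VV[3]=[0, 0, 0, 1], msg_vec=[0, 0, 0, 1]; VV[2]=max(VV[2],msg_vec) then VV[2][2]++ -> VV[2]=[0, 0, 1, 1]
Event 3: LOCAL 2: VV[2][2]++ -> VV[2]=[0, 0, 2, 1]
Event 4: SEND 2->1: VV[2][2]++ -> VV[2]=[0, 0, 3, 1], msg_vec=[0, 0, 3, 1]; VV[1]=max(VV[1],msg_vec) then VV[1][1]++ -> VV[1]=[1, 2, 3, 1]
Event 5: LOCAL 2: VV[2][2]++ -> VV[2]=[0, 0, 4, 1]
Event 6: SEND 3->1: VV[3][3]++ -> VV[3]=[0, 0, 0, 2], msg_vec=[0, 0, 0, 2]; VV[1]=max(VV[1],msg_vec) then VV[1][1]++ -> VV[1]=[1, 3, 3, 2]
Event 2 stamp: [0, 0, 0, 1]
Event 4 stamp: [0, 0, 3, 1]
[0, 0, 0, 1] <= [0, 0, 3, 1]? True. Equal? False. Happens-before: True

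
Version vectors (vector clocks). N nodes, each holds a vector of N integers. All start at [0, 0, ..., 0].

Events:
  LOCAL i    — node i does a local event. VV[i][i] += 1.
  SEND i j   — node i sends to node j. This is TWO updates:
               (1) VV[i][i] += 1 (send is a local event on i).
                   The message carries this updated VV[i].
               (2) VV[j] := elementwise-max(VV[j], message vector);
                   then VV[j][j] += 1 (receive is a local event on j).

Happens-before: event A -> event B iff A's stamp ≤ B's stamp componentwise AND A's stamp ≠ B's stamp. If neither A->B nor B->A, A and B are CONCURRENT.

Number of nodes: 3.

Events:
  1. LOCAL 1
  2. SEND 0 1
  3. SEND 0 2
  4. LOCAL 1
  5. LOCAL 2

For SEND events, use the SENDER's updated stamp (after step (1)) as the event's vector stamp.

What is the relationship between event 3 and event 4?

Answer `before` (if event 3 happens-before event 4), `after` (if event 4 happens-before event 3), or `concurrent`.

Initial: VV[0]=[0, 0, 0]
Initial: VV[1]=[0, 0, 0]
Initial: VV[2]=[0, 0, 0]
Event 1: LOCAL 1: VV[1][1]++ -> VV[1]=[0, 1, 0]
Event 2: SEND 0->1: VV[0][0]++ -> VV[0]=[1, 0, 0], msg_vec=[1, 0, 0]; VV[1]=max(VV[1],msg_vec) then VV[1][1]++ -> VV[1]=[1, 2, 0]
Event 3: SEND 0->2: VV[0][0]++ -> VV[0]=[2, 0, 0], msg_vec=[2, 0, 0]; VV[2]=max(VV[2],msg_vec) then VV[2][2]++ -> VV[2]=[2, 0, 1]
Event 4: LOCAL 1: VV[1][1]++ -> VV[1]=[1, 3, 0]
Event 5: LOCAL 2: VV[2][2]++ -> VV[2]=[2, 0, 2]
Event 3 stamp: [2, 0, 0]
Event 4 stamp: [1, 3, 0]
[2, 0, 0] <= [1, 3, 0]? False
[1, 3, 0] <= [2, 0, 0]? False
Relation: concurrent

Answer: concurrent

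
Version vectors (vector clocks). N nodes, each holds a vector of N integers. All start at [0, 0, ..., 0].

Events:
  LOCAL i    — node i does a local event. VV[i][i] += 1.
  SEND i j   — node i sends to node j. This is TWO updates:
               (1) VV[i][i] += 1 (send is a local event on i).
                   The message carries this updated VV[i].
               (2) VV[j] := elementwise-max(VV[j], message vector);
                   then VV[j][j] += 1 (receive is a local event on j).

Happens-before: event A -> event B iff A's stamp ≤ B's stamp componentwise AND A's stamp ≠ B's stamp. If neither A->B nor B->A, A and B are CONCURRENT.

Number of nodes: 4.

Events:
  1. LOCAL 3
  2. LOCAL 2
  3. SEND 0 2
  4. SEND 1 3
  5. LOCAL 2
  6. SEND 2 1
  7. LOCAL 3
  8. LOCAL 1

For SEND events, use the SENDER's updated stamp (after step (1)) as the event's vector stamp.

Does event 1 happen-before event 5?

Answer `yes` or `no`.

Answer: no

Derivation:
Initial: VV[0]=[0, 0, 0, 0]
Initial: VV[1]=[0, 0, 0, 0]
Initial: VV[2]=[0, 0, 0, 0]
Initial: VV[3]=[0, 0, 0, 0]
Event 1: LOCAL 3: VV[3][3]++ -> VV[3]=[0, 0, 0, 1]
Event 2: LOCAL 2: VV[2][2]++ -> VV[2]=[0, 0, 1, 0]
Event 3: SEND 0->2: VV[0][0]++ -> VV[0]=[1, 0, 0, 0], msg_vec=[1, 0, 0, 0]; VV[2]=max(VV[2],msg_vec) then VV[2][2]++ -> VV[2]=[1, 0, 2, 0]
Event 4: SEND 1->3: VV[1][1]++ -> VV[1]=[0, 1, 0, 0], msg_vec=[0, 1, 0, 0]; VV[3]=max(VV[3],msg_vec) then VV[3][3]++ -> VV[3]=[0, 1, 0, 2]
Event 5: LOCAL 2: VV[2][2]++ -> VV[2]=[1, 0, 3, 0]
Event 6: SEND 2->1: VV[2][2]++ -> VV[2]=[1, 0, 4, 0], msg_vec=[1, 0, 4, 0]; VV[1]=max(VV[1],msg_vec) then VV[1][1]++ -> VV[1]=[1, 2, 4, 0]
Event 7: LOCAL 3: VV[3][3]++ -> VV[3]=[0, 1, 0, 3]
Event 8: LOCAL 1: VV[1][1]++ -> VV[1]=[1, 3, 4, 0]
Event 1 stamp: [0, 0, 0, 1]
Event 5 stamp: [1, 0, 3, 0]
[0, 0, 0, 1] <= [1, 0, 3, 0]? False. Equal? False. Happens-before: False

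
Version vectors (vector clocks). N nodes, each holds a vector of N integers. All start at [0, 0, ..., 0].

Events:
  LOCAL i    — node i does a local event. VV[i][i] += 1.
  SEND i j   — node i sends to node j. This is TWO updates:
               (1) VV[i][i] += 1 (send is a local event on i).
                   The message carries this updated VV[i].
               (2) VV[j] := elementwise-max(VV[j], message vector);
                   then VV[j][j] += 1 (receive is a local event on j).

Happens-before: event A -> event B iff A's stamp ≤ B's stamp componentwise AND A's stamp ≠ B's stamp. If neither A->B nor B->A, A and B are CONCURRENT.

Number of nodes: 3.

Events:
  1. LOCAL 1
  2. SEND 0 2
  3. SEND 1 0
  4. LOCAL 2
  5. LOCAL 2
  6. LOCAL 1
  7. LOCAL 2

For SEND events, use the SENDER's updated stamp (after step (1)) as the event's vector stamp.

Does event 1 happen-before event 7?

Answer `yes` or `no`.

Initial: VV[0]=[0, 0, 0]
Initial: VV[1]=[0, 0, 0]
Initial: VV[2]=[0, 0, 0]
Event 1: LOCAL 1: VV[1][1]++ -> VV[1]=[0, 1, 0]
Event 2: SEND 0->2: VV[0][0]++ -> VV[0]=[1, 0, 0], msg_vec=[1, 0, 0]; VV[2]=max(VV[2],msg_vec) then VV[2][2]++ -> VV[2]=[1, 0, 1]
Event 3: SEND 1->0: VV[1][1]++ -> VV[1]=[0, 2, 0], msg_vec=[0, 2, 0]; VV[0]=max(VV[0],msg_vec) then VV[0][0]++ -> VV[0]=[2, 2, 0]
Event 4: LOCAL 2: VV[2][2]++ -> VV[2]=[1, 0, 2]
Event 5: LOCAL 2: VV[2][2]++ -> VV[2]=[1, 0, 3]
Event 6: LOCAL 1: VV[1][1]++ -> VV[1]=[0, 3, 0]
Event 7: LOCAL 2: VV[2][2]++ -> VV[2]=[1, 0, 4]
Event 1 stamp: [0, 1, 0]
Event 7 stamp: [1, 0, 4]
[0, 1, 0] <= [1, 0, 4]? False. Equal? False. Happens-before: False

Answer: no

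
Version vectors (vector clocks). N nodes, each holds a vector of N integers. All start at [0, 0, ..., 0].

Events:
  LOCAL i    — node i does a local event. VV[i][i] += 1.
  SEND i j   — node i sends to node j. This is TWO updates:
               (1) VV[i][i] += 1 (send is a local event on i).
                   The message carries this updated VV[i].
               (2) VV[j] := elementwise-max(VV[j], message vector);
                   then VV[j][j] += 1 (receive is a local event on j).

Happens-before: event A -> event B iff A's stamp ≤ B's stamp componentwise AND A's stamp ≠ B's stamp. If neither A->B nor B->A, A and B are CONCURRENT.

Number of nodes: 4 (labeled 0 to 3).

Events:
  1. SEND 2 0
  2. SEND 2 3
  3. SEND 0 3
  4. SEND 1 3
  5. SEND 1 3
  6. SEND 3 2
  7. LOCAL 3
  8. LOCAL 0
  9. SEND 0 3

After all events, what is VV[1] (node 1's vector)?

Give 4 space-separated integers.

Initial: VV[0]=[0, 0, 0, 0]
Initial: VV[1]=[0, 0, 0, 0]
Initial: VV[2]=[0, 0, 0, 0]
Initial: VV[3]=[0, 0, 0, 0]
Event 1: SEND 2->0: VV[2][2]++ -> VV[2]=[0, 0, 1, 0], msg_vec=[0, 0, 1, 0]; VV[0]=max(VV[0],msg_vec) then VV[0][0]++ -> VV[0]=[1, 0, 1, 0]
Event 2: SEND 2->3: VV[2][2]++ -> VV[2]=[0, 0, 2, 0], msg_vec=[0, 0, 2, 0]; VV[3]=max(VV[3],msg_vec) then VV[3][3]++ -> VV[3]=[0, 0, 2, 1]
Event 3: SEND 0->3: VV[0][0]++ -> VV[0]=[2, 0, 1, 0], msg_vec=[2, 0, 1, 0]; VV[3]=max(VV[3],msg_vec) then VV[3][3]++ -> VV[3]=[2, 0, 2, 2]
Event 4: SEND 1->3: VV[1][1]++ -> VV[1]=[0, 1, 0, 0], msg_vec=[0, 1, 0, 0]; VV[3]=max(VV[3],msg_vec) then VV[3][3]++ -> VV[3]=[2, 1, 2, 3]
Event 5: SEND 1->3: VV[1][1]++ -> VV[1]=[0, 2, 0, 0], msg_vec=[0, 2, 0, 0]; VV[3]=max(VV[3],msg_vec) then VV[3][3]++ -> VV[3]=[2, 2, 2, 4]
Event 6: SEND 3->2: VV[3][3]++ -> VV[3]=[2, 2, 2, 5], msg_vec=[2, 2, 2, 5]; VV[2]=max(VV[2],msg_vec) then VV[2][2]++ -> VV[2]=[2, 2, 3, 5]
Event 7: LOCAL 3: VV[3][3]++ -> VV[3]=[2, 2, 2, 6]
Event 8: LOCAL 0: VV[0][0]++ -> VV[0]=[3, 0, 1, 0]
Event 9: SEND 0->3: VV[0][0]++ -> VV[0]=[4, 0, 1, 0], msg_vec=[4, 0, 1, 0]; VV[3]=max(VV[3],msg_vec) then VV[3][3]++ -> VV[3]=[4, 2, 2, 7]
Final vectors: VV[0]=[4, 0, 1, 0]; VV[1]=[0, 2, 0, 0]; VV[2]=[2, 2, 3, 5]; VV[3]=[4, 2, 2, 7]

Answer: 0 2 0 0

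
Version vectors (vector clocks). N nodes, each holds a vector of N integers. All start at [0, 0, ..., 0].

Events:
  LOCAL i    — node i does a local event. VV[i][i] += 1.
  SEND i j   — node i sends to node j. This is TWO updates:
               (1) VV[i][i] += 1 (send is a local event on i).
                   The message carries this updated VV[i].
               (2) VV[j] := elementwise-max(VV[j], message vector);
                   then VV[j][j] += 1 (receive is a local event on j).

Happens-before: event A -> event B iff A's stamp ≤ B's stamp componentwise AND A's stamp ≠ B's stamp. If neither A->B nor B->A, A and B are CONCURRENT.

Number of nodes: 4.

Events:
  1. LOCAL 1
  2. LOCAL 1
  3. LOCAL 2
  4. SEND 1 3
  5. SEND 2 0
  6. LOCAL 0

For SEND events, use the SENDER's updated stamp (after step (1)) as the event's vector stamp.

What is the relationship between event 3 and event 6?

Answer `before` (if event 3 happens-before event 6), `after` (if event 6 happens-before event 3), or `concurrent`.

Initial: VV[0]=[0, 0, 0, 0]
Initial: VV[1]=[0, 0, 0, 0]
Initial: VV[2]=[0, 0, 0, 0]
Initial: VV[3]=[0, 0, 0, 0]
Event 1: LOCAL 1: VV[1][1]++ -> VV[1]=[0, 1, 0, 0]
Event 2: LOCAL 1: VV[1][1]++ -> VV[1]=[0, 2, 0, 0]
Event 3: LOCAL 2: VV[2][2]++ -> VV[2]=[0, 0, 1, 0]
Event 4: SEND 1->3: VV[1][1]++ -> VV[1]=[0, 3, 0, 0], msg_vec=[0, 3, 0, 0]; VV[3]=max(VV[3],msg_vec) then VV[3][3]++ -> VV[3]=[0, 3, 0, 1]
Event 5: SEND 2->0: VV[2][2]++ -> VV[2]=[0, 0, 2, 0], msg_vec=[0, 0, 2, 0]; VV[0]=max(VV[0],msg_vec) then VV[0][0]++ -> VV[0]=[1, 0, 2, 0]
Event 6: LOCAL 0: VV[0][0]++ -> VV[0]=[2, 0, 2, 0]
Event 3 stamp: [0, 0, 1, 0]
Event 6 stamp: [2, 0, 2, 0]
[0, 0, 1, 0] <= [2, 0, 2, 0]? True
[2, 0, 2, 0] <= [0, 0, 1, 0]? False
Relation: before

Answer: before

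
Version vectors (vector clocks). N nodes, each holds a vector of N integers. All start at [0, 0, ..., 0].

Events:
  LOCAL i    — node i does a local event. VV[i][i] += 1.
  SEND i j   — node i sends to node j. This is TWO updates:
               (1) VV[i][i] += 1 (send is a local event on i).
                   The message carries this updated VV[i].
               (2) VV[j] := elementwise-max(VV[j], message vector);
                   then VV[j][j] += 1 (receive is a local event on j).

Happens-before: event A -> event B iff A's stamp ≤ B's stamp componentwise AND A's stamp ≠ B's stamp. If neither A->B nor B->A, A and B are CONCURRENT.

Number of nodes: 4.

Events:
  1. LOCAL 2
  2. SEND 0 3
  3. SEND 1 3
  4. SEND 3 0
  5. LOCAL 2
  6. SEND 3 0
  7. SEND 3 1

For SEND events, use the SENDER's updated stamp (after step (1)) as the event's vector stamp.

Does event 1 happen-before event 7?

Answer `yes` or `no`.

Answer: no

Derivation:
Initial: VV[0]=[0, 0, 0, 0]
Initial: VV[1]=[0, 0, 0, 0]
Initial: VV[2]=[0, 0, 0, 0]
Initial: VV[3]=[0, 0, 0, 0]
Event 1: LOCAL 2: VV[2][2]++ -> VV[2]=[0, 0, 1, 0]
Event 2: SEND 0->3: VV[0][0]++ -> VV[0]=[1, 0, 0, 0], msg_vec=[1, 0, 0, 0]; VV[3]=max(VV[3],msg_vec) then VV[3][3]++ -> VV[3]=[1, 0, 0, 1]
Event 3: SEND 1->3: VV[1][1]++ -> VV[1]=[0, 1, 0, 0], msg_vec=[0, 1, 0, 0]; VV[3]=max(VV[3],msg_vec) then VV[3][3]++ -> VV[3]=[1, 1, 0, 2]
Event 4: SEND 3->0: VV[3][3]++ -> VV[3]=[1, 1, 0, 3], msg_vec=[1, 1, 0, 3]; VV[0]=max(VV[0],msg_vec) then VV[0][0]++ -> VV[0]=[2, 1, 0, 3]
Event 5: LOCAL 2: VV[2][2]++ -> VV[2]=[0, 0, 2, 0]
Event 6: SEND 3->0: VV[3][3]++ -> VV[3]=[1, 1, 0, 4], msg_vec=[1, 1, 0, 4]; VV[0]=max(VV[0],msg_vec) then VV[0][0]++ -> VV[0]=[3, 1, 0, 4]
Event 7: SEND 3->1: VV[3][3]++ -> VV[3]=[1, 1, 0, 5], msg_vec=[1, 1, 0, 5]; VV[1]=max(VV[1],msg_vec) then VV[1][1]++ -> VV[1]=[1, 2, 0, 5]
Event 1 stamp: [0, 0, 1, 0]
Event 7 stamp: [1, 1, 0, 5]
[0, 0, 1, 0] <= [1, 1, 0, 5]? False. Equal? False. Happens-before: False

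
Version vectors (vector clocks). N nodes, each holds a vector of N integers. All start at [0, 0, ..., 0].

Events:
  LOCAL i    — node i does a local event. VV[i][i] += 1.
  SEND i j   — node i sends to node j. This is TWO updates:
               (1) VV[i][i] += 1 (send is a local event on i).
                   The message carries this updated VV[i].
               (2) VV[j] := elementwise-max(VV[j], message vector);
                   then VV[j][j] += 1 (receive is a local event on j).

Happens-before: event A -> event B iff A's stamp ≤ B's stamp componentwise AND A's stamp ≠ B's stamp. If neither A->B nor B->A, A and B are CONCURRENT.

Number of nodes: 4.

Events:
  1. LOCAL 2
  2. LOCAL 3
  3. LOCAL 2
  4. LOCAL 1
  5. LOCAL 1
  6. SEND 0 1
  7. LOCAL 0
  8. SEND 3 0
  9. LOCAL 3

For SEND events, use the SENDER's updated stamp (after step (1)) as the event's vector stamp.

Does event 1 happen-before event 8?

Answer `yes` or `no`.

Initial: VV[0]=[0, 0, 0, 0]
Initial: VV[1]=[0, 0, 0, 0]
Initial: VV[2]=[0, 0, 0, 0]
Initial: VV[3]=[0, 0, 0, 0]
Event 1: LOCAL 2: VV[2][2]++ -> VV[2]=[0, 0, 1, 0]
Event 2: LOCAL 3: VV[3][3]++ -> VV[3]=[0, 0, 0, 1]
Event 3: LOCAL 2: VV[2][2]++ -> VV[2]=[0, 0, 2, 0]
Event 4: LOCAL 1: VV[1][1]++ -> VV[1]=[0, 1, 0, 0]
Event 5: LOCAL 1: VV[1][1]++ -> VV[1]=[0, 2, 0, 0]
Event 6: SEND 0->1: VV[0][0]++ -> VV[0]=[1, 0, 0, 0], msg_vec=[1, 0, 0, 0]; VV[1]=max(VV[1],msg_vec) then VV[1][1]++ -> VV[1]=[1, 3, 0, 0]
Event 7: LOCAL 0: VV[0][0]++ -> VV[0]=[2, 0, 0, 0]
Event 8: SEND 3->0: VV[3][3]++ -> VV[3]=[0, 0, 0, 2], msg_vec=[0, 0, 0, 2]; VV[0]=max(VV[0],msg_vec) then VV[0][0]++ -> VV[0]=[3, 0, 0, 2]
Event 9: LOCAL 3: VV[3][3]++ -> VV[3]=[0, 0, 0, 3]
Event 1 stamp: [0, 0, 1, 0]
Event 8 stamp: [0, 0, 0, 2]
[0, 0, 1, 0] <= [0, 0, 0, 2]? False. Equal? False. Happens-before: False

Answer: no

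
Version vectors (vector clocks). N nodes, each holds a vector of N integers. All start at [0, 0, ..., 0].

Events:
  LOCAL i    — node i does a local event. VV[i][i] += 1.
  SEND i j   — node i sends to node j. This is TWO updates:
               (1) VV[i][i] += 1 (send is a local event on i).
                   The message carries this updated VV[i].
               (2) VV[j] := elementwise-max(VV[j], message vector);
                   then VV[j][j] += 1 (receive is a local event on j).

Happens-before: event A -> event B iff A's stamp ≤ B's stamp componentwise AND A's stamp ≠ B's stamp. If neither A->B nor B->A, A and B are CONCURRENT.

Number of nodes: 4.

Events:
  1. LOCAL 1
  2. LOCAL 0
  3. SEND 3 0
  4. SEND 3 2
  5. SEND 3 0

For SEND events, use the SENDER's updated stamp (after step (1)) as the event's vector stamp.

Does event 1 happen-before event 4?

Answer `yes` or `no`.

Initial: VV[0]=[0, 0, 0, 0]
Initial: VV[1]=[0, 0, 0, 0]
Initial: VV[2]=[0, 0, 0, 0]
Initial: VV[3]=[0, 0, 0, 0]
Event 1: LOCAL 1: VV[1][1]++ -> VV[1]=[0, 1, 0, 0]
Event 2: LOCAL 0: VV[0][0]++ -> VV[0]=[1, 0, 0, 0]
Event 3: SEND 3->0: VV[3][3]++ -> VV[3]=[0, 0, 0, 1], msg_vec=[0, 0, 0, 1]; VV[0]=max(VV[0],msg_vec) then VV[0][0]++ -> VV[0]=[2, 0, 0, 1]
Event 4: SEND 3->2: VV[3][3]++ -> VV[3]=[0, 0, 0, 2], msg_vec=[0, 0, 0, 2]; VV[2]=max(VV[2],msg_vec) then VV[2][2]++ -> VV[2]=[0, 0, 1, 2]
Event 5: SEND 3->0: VV[3][3]++ -> VV[3]=[0, 0, 0, 3], msg_vec=[0, 0, 0, 3]; VV[0]=max(VV[0],msg_vec) then VV[0][0]++ -> VV[0]=[3, 0, 0, 3]
Event 1 stamp: [0, 1, 0, 0]
Event 4 stamp: [0, 0, 0, 2]
[0, 1, 0, 0] <= [0, 0, 0, 2]? False. Equal? False. Happens-before: False

Answer: no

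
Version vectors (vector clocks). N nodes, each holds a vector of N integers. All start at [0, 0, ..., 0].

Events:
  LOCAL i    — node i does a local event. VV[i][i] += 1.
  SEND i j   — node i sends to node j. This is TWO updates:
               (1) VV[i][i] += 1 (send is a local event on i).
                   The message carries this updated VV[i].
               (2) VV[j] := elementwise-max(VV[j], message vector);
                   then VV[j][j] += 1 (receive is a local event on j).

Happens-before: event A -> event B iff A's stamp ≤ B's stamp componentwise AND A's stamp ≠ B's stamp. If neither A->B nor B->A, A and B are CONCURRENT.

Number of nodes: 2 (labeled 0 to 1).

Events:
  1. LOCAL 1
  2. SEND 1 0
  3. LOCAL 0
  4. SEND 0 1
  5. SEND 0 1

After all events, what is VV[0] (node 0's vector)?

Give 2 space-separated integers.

Initial: VV[0]=[0, 0]
Initial: VV[1]=[0, 0]
Event 1: LOCAL 1: VV[1][1]++ -> VV[1]=[0, 1]
Event 2: SEND 1->0: VV[1][1]++ -> VV[1]=[0, 2], msg_vec=[0, 2]; VV[0]=max(VV[0],msg_vec) then VV[0][0]++ -> VV[0]=[1, 2]
Event 3: LOCAL 0: VV[0][0]++ -> VV[0]=[2, 2]
Event 4: SEND 0->1: VV[0][0]++ -> VV[0]=[3, 2], msg_vec=[3, 2]; VV[1]=max(VV[1],msg_vec) then VV[1][1]++ -> VV[1]=[3, 3]
Event 5: SEND 0->1: VV[0][0]++ -> VV[0]=[4, 2], msg_vec=[4, 2]; VV[1]=max(VV[1],msg_vec) then VV[1][1]++ -> VV[1]=[4, 4]
Final vectors: VV[0]=[4, 2]; VV[1]=[4, 4]

Answer: 4 2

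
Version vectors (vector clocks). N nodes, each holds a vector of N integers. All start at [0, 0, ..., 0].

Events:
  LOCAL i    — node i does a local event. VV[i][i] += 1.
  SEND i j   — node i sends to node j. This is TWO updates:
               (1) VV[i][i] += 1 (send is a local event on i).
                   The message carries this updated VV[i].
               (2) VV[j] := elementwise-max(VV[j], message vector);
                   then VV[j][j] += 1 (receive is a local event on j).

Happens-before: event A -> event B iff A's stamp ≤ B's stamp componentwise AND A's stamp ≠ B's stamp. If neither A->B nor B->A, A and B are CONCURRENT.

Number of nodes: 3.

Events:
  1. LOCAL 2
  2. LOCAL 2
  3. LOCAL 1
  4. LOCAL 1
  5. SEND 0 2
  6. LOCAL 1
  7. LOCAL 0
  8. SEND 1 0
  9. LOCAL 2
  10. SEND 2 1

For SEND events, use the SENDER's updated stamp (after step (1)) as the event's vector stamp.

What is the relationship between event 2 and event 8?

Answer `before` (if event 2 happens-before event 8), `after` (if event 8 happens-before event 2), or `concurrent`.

Answer: concurrent

Derivation:
Initial: VV[0]=[0, 0, 0]
Initial: VV[1]=[0, 0, 0]
Initial: VV[2]=[0, 0, 0]
Event 1: LOCAL 2: VV[2][2]++ -> VV[2]=[0, 0, 1]
Event 2: LOCAL 2: VV[2][2]++ -> VV[2]=[0, 0, 2]
Event 3: LOCAL 1: VV[1][1]++ -> VV[1]=[0, 1, 0]
Event 4: LOCAL 1: VV[1][1]++ -> VV[1]=[0, 2, 0]
Event 5: SEND 0->2: VV[0][0]++ -> VV[0]=[1, 0, 0], msg_vec=[1, 0, 0]; VV[2]=max(VV[2],msg_vec) then VV[2][2]++ -> VV[2]=[1, 0, 3]
Event 6: LOCAL 1: VV[1][1]++ -> VV[1]=[0, 3, 0]
Event 7: LOCAL 0: VV[0][0]++ -> VV[0]=[2, 0, 0]
Event 8: SEND 1->0: VV[1][1]++ -> VV[1]=[0, 4, 0], msg_vec=[0, 4, 0]; VV[0]=max(VV[0],msg_vec) then VV[0][0]++ -> VV[0]=[3, 4, 0]
Event 9: LOCAL 2: VV[2][2]++ -> VV[2]=[1, 0, 4]
Event 10: SEND 2->1: VV[2][2]++ -> VV[2]=[1, 0, 5], msg_vec=[1, 0, 5]; VV[1]=max(VV[1],msg_vec) then VV[1][1]++ -> VV[1]=[1, 5, 5]
Event 2 stamp: [0, 0, 2]
Event 8 stamp: [0, 4, 0]
[0, 0, 2] <= [0, 4, 0]? False
[0, 4, 0] <= [0, 0, 2]? False
Relation: concurrent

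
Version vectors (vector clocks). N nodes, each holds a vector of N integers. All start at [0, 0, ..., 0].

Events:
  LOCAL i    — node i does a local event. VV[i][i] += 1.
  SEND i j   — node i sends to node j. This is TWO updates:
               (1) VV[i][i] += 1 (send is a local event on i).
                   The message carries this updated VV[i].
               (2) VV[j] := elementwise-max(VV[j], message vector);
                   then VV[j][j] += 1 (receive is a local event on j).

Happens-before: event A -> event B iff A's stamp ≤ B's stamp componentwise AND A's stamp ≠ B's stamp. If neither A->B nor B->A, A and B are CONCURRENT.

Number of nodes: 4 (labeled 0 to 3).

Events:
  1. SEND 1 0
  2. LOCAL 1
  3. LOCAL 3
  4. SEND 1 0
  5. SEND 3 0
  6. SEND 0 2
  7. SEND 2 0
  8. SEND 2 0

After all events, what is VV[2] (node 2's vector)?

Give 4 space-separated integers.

Answer: 4 3 3 2

Derivation:
Initial: VV[0]=[0, 0, 0, 0]
Initial: VV[1]=[0, 0, 0, 0]
Initial: VV[2]=[0, 0, 0, 0]
Initial: VV[3]=[0, 0, 0, 0]
Event 1: SEND 1->0: VV[1][1]++ -> VV[1]=[0, 1, 0, 0], msg_vec=[0, 1, 0, 0]; VV[0]=max(VV[0],msg_vec) then VV[0][0]++ -> VV[0]=[1, 1, 0, 0]
Event 2: LOCAL 1: VV[1][1]++ -> VV[1]=[0, 2, 0, 0]
Event 3: LOCAL 3: VV[3][3]++ -> VV[3]=[0, 0, 0, 1]
Event 4: SEND 1->0: VV[1][1]++ -> VV[1]=[0, 3, 0, 0], msg_vec=[0, 3, 0, 0]; VV[0]=max(VV[0],msg_vec) then VV[0][0]++ -> VV[0]=[2, 3, 0, 0]
Event 5: SEND 3->0: VV[3][3]++ -> VV[3]=[0, 0, 0, 2], msg_vec=[0, 0, 0, 2]; VV[0]=max(VV[0],msg_vec) then VV[0][0]++ -> VV[0]=[3, 3, 0, 2]
Event 6: SEND 0->2: VV[0][0]++ -> VV[0]=[4, 3, 0, 2], msg_vec=[4, 3, 0, 2]; VV[2]=max(VV[2],msg_vec) then VV[2][2]++ -> VV[2]=[4, 3, 1, 2]
Event 7: SEND 2->0: VV[2][2]++ -> VV[2]=[4, 3, 2, 2], msg_vec=[4, 3, 2, 2]; VV[0]=max(VV[0],msg_vec) then VV[0][0]++ -> VV[0]=[5, 3, 2, 2]
Event 8: SEND 2->0: VV[2][2]++ -> VV[2]=[4, 3, 3, 2], msg_vec=[4, 3, 3, 2]; VV[0]=max(VV[0],msg_vec) then VV[0][0]++ -> VV[0]=[6, 3, 3, 2]
Final vectors: VV[0]=[6, 3, 3, 2]; VV[1]=[0, 3, 0, 0]; VV[2]=[4, 3, 3, 2]; VV[3]=[0, 0, 0, 2]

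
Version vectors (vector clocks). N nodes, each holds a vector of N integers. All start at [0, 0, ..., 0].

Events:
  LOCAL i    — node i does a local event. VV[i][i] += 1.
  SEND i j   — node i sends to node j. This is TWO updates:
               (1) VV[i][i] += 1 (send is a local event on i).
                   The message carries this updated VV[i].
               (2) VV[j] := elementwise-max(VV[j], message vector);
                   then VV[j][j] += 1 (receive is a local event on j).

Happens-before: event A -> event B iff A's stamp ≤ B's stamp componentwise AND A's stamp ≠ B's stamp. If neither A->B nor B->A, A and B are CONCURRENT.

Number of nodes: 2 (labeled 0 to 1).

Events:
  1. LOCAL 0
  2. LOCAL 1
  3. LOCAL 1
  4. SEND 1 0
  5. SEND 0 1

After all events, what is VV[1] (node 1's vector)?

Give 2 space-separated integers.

Initial: VV[0]=[0, 0]
Initial: VV[1]=[0, 0]
Event 1: LOCAL 0: VV[0][0]++ -> VV[0]=[1, 0]
Event 2: LOCAL 1: VV[1][1]++ -> VV[1]=[0, 1]
Event 3: LOCAL 1: VV[1][1]++ -> VV[1]=[0, 2]
Event 4: SEND 1->0: VV[1][1]++ -> VV[1]=[0, 3], msg_vec=[0, 3]; VV[0]=max(VV[0],msg_vec) then VV[0][0]++ -> VV[0]=[2, 3]
Event 5: SEND 0->1: VV[0][0]++ -> VV[0]=[3, 3], msg_vec=[3, 3]; VV[1]=max(VV[1],msg_vec) then VV[1][1]++ -> VV[1]=[3, 4]
Final vectors: VV[0]=[3, 3]; VV[1]=[3, 4]

Answer: 3 4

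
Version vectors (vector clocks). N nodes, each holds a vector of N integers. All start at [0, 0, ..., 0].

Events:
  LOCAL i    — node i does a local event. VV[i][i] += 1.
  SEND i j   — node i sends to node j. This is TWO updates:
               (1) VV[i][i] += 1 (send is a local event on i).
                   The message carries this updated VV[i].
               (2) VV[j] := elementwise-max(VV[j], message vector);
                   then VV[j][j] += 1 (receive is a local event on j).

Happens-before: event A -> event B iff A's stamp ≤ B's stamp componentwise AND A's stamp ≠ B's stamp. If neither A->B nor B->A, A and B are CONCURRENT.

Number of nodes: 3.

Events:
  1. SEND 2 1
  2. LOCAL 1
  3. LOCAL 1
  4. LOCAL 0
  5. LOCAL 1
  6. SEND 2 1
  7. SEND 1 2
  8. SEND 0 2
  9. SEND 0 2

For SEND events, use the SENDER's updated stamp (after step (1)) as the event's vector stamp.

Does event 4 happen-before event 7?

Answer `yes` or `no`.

Initial: VV[0]=[0, 0, 0]
Initial: VV[1]=[0, 0, 0]
Initial: VV[2]=[0, 0, 0]
Event 1: SEND 2->1: VV[2][2]++ -> VV[2]=[0, 0, 1], msg_vec=[0, 0, 1]; VV[1]=max(VV[1],msg_vec) then VV[1][1]++ -> VV[1]=[0, 1, 1]
Event 2: LOCAL 1: VV[1][1]++ -> VV[1]=[0, 2, 1]
Event 3: LOCAL 1: VV[1][1]++ -> VV[1]=[0, 3, 1]
Event 4: LOCAL 0: VV[0][0]++ -> VV[0]=[1, 0, 0]
Event 5: LOCAL 1: VV[1][1]++ -> VV[1]=[0, 4, 1]
Event 6: SEND 2->1: VV[2][2]++ -> VV[2]=[0, 0, 2], msg_vec=[0, 0, 2]; VV[1]=max(VV[1],msg_vec) then VV[1][1]++ -> VV[1]=[0, 5, 2]
Event 7: SEND 1->2: VV[1][1]++ -> VV[1]=[0, 6, 2], msg_vec=[0, 6, 2]; VV[2]=max(VV[2],msg_vec) then VV[2][2]++ -> VV[2]=[0, 6, 3]
Event 8: SEND 0->2: VV[0][0]++ -> VV[0]=[2, 0, 0], msg_vec=[2, 0, 0]; VV[2]=max(VV[2],msg_vec) then VV[2][2]++ -> VV[2]=[2, 6, 4]
Event 9: SEND 0->2: VV[0][0]++ -> VV[0]=[3, 0, 0], msg_vec=[3, 0, 0]; VV[2]=max(VV[2],msg_vec) then VV[2][2]++ -> VV[2]=[3, 6, 5]
Event 4 stamp: [1, 0, 0]
Event 7 stamp: [0, 6, 2]
[1, 0, 0] <= [0, 6, 2]? False. Equal? False. Happens-before: False

Answer: no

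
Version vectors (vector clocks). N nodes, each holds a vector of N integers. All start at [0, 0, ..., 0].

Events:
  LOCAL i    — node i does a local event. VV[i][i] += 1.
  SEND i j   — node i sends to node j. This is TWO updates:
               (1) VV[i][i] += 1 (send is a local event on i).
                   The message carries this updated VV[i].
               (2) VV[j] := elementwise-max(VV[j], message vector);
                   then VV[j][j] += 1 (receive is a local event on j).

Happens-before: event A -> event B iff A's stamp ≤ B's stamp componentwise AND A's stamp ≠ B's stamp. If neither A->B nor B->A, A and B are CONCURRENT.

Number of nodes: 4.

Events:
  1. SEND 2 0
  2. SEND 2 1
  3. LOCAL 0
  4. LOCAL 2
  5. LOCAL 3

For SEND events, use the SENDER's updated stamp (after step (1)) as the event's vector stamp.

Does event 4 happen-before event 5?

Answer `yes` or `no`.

Answer: no

Derivation:
Initial: VV[0]=[0, 0, 0, 0]
Initial: VV[1]=[0, 0, 0, 0]
Initial: VV[2]=[0, 0, 0, 0]
Initial: VV[3]=[0, 0, 0, 0]
Event 1: SEND 2->0: VV[2][2]++ -> VV[2]=[0, 0, 1, 0], msg_vec=[0, 0, 1, 0]; VV[0]=max(VV[0],msg_vec) then VV[0][0]++ -> VV[0]=[1, 0, 1, 0]
Event 2: SEND 2->1: VV[2][2]++ -> VV[2]=[0, 0, 2, 0], msg_vec=[0, 0, 2, 0]; VV[1]=max(VV[1],msg_vec) then VV[1][1]++ -> VV[1]=[0, 1, 2, 0]
Event 3: LOCAL 0: VV[0][0]++ -> VV[0]=[2, 0, 1, 0]
Event 4: LOCAL 2: VV[2][2]++ -> VV[2]=[0, 0, 3, 0]
Event 5: LOCAL 3: VV[3][3]++ -> VV[3]=[0, 0, 0, 1]
Event 4 stamp: [0, 0, 3, 0]
Event 5 stamp: [0, 0, 0, 1]
[0, 0, 3, 0] <= [0, 0, 0, 1]? False. Equal? False. Happens-before: False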